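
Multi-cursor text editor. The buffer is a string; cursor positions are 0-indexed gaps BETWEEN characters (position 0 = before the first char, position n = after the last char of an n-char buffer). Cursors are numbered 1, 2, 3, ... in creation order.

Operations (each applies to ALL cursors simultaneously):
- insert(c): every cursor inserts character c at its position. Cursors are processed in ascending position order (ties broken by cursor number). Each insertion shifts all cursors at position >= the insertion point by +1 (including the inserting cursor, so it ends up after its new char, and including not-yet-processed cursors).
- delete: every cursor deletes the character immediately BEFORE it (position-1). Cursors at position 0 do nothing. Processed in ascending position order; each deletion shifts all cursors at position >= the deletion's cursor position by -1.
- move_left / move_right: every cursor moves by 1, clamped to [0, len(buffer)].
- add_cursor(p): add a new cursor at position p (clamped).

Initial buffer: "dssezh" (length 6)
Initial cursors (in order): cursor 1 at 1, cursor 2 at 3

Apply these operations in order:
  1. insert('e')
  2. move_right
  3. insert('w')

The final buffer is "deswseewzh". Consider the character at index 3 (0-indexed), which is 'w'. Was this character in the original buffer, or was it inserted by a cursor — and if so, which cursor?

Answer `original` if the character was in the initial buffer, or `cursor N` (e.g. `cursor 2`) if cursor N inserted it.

After op 1 (insert('e')): buffer="desseezh" (len 8), cursors c1@2 c2@5, authorship .1..2...
After op 2 (move_right): buffer="desseezh" (len 8), cursors c1@3 c2@6, authorship .1..2...
After op 3 (insert('w')): buffer="deswseewzh" (len 10), cursors c1@4 c2@8, authorship .1.1.2.2..
Authorship (.=original, N=cursor N): . 1 . 1 . 2 . 2 . .
Index 3: author = 1

Answer: cursor 1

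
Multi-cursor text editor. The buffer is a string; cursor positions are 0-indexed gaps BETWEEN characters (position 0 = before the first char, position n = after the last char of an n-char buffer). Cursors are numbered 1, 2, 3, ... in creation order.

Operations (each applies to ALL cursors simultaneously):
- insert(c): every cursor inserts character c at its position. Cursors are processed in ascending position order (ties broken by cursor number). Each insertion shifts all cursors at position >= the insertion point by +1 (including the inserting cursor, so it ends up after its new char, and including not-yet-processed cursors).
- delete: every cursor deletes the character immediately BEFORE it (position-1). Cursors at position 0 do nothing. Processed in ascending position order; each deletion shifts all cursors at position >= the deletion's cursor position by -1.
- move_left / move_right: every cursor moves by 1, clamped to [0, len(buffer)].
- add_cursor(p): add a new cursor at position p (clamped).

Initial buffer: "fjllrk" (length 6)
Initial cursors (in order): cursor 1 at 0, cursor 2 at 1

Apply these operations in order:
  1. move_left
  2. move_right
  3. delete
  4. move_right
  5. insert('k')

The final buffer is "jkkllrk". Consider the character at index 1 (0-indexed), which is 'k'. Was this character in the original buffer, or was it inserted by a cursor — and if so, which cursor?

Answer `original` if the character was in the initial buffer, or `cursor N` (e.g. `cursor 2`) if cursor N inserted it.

Answer: cursor 1

Derivation:
After op 1 (move_left): buffer="fjllrk" (len 6), cursors c1@0 c2@0, authorship ......
After op 2 (move_right): buffer="fjllrk" (len 6), cursors c1@1 c2@1, authorship ......
After op 3 (delete): buffer="jllrk" (len 5), cursors c1@0 c2@0, authorship .....
After op 4 (move_right): buffer="jllrk" (len 5), cursors c1@1 c2@1, authorship .....
After op 5 (insert('k')): buffer="jkkllrk" (len 7), cursors c1@3 c2@3, authorship .12....
Authorship (.=original, N=cursor N): . 1 2 . . . .
Index 1: author = 1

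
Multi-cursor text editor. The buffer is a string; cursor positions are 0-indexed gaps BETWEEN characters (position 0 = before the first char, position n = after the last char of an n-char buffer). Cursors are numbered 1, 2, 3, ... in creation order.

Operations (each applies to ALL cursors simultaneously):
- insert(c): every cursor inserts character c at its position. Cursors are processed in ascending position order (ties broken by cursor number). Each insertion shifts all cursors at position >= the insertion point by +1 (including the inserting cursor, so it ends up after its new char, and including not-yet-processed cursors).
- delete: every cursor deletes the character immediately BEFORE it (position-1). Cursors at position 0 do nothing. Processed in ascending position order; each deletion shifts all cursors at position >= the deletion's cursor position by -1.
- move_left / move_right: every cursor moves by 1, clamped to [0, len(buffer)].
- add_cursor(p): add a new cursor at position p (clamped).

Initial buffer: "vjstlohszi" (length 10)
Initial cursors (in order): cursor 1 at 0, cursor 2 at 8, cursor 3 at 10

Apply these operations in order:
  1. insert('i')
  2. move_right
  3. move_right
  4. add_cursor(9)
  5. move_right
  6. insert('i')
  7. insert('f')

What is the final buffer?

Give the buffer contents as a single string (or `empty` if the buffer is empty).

After op 1 (insert('i')): buffer="ivjstlohsizii" (len 13), cursors c1@1 c2@10 c3@13, authorship 1........2..3
After op 2 (move_right): buffer="ivjstlohsizii" (len 13), cursors c1@2 c2@11 c3@13, authorship 1........2..3
After op 3 (move_right): buffer="ivjstlohsizii" (len 13), cursors c1@3 c2@12 c3@13, authorship 1........2..3
After op 4 (add_cursor(9)): buffer="ivjstlohsizii" (len 13), cursors c1@3 c4@9 c2@12 c3@13, authorship 1........2..3
After op 5 (move_right): buffer="ivjstlohsizii" (len 13), cursors c1@4 c4@10 c2@13 c3@13, authorship 1........2..3
After op 6 (insert('i')): buffer="ivjsitlohsiiziiii" (len 17), cursors c1@5 c4@12 c2@17 c3@17, authorship 1...1.....24..323
After op 7 (insert('f')): buffer="ivjsiftlohsiifziiiiff" (len 21), cursors c1@6 c4@14 c2@21 c3@21, authorship 1...11.....244..32323

Answer: ivjsiftlohsiifziiiiff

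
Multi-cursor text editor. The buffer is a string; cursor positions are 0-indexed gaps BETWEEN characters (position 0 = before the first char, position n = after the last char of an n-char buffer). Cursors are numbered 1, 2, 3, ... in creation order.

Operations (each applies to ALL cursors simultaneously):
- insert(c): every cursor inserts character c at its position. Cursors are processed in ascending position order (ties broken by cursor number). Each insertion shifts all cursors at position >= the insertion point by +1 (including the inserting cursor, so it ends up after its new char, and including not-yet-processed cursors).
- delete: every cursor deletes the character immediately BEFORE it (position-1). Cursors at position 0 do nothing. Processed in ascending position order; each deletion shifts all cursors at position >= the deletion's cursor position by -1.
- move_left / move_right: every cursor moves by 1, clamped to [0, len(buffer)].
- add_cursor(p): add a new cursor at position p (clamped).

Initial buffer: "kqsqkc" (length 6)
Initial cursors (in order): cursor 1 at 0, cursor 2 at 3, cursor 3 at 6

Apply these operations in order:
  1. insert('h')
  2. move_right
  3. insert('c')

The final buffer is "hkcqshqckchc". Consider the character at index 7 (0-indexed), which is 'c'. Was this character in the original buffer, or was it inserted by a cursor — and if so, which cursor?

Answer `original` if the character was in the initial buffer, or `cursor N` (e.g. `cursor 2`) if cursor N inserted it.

After op 1 (insert('h')): buffer="hkqshqkch" (len 9), cursors c1@1 c2@5 c3@9, authorship 1...2...3
After op 2 (move_right): buffer="hkqshqkch" (len 9), cursors c1@2 c2@6 c3@9, authorship 1...2...3
After op 3 (insert('c')): buffer="hkcqshqckchc" (len 12), cursors c1@3 c2@8 c3@12, authorship 1.1..2.2..33
Authorship (.=original, N=cursor N): 1 . 1 . . 2 . 2 . . 3 3
Index 7: author = 2

Answer: cursor 2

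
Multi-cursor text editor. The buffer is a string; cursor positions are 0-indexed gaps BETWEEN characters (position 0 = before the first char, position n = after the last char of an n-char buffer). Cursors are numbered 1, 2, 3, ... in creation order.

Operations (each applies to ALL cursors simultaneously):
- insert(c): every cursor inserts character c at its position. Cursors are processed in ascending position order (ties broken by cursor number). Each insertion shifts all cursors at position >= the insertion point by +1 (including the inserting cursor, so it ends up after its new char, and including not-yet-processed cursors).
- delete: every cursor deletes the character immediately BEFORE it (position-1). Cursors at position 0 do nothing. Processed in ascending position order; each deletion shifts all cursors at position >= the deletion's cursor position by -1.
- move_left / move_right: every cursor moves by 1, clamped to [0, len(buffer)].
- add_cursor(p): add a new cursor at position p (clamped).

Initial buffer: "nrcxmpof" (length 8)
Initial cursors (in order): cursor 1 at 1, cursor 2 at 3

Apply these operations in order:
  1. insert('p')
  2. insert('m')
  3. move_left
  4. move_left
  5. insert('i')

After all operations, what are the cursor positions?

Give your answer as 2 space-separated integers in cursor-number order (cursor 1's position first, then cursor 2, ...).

Answer: 2 7

Derivation:
After op 1 (insert('p')): buffer="nprcpxmpof" (len 10), cursors c1@2 c2@5, authorship .1..2.....
After op 2 (insert('m')): buffer="npmrcpmxmpof" (len 12), cursors c1@3 c2@7, authorship .11..22.....
After op 3 (move_left): buffer="npmrcpmxmpof" (len 12), cursors c1@2 c2@6, authorship .11..22.....
After op 4 (move_left): buffer="npmrcpmxmpof" (len 12), cursors c1@1 c2@5, authorship .11..22.....
After op 5 (insert('i')): buffer="nipmrcipmxmpof" (len 14), cursors c1@2 c2@7, authorship .111..222.....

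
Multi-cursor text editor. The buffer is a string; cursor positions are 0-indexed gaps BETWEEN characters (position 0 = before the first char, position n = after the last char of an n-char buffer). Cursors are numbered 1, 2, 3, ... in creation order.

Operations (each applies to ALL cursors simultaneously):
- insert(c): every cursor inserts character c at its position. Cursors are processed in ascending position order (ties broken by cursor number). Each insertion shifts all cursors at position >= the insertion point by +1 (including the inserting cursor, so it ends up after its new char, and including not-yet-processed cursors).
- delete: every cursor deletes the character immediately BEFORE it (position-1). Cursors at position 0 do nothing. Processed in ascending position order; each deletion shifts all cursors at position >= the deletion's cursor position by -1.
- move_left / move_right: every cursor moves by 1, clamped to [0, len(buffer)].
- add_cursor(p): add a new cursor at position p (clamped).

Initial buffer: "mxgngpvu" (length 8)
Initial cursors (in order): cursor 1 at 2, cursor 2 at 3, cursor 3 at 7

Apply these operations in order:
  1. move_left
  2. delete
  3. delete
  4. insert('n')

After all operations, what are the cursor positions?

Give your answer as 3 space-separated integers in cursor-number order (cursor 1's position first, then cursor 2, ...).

Answer: 2 2 5

Derivation:
After op 1 (move_left): buffer="mxgngpvu" (len 8), cursors c1@1 c2@2 c3@6, authorship ........
After op 2 (delete): buffer="gngvu" (len 5), cursors c1@0 c2@0 c3@3, authorship .....
After op 3 (delete): buffer="gnvu" (len 4), cursors c1@0 c2@0 c3@2, authorship ....
After op 4 (insert('n')): buffer="nngnnvu" (len 7), cursors c1@2 c2@2 c3@5, authorship 12..3..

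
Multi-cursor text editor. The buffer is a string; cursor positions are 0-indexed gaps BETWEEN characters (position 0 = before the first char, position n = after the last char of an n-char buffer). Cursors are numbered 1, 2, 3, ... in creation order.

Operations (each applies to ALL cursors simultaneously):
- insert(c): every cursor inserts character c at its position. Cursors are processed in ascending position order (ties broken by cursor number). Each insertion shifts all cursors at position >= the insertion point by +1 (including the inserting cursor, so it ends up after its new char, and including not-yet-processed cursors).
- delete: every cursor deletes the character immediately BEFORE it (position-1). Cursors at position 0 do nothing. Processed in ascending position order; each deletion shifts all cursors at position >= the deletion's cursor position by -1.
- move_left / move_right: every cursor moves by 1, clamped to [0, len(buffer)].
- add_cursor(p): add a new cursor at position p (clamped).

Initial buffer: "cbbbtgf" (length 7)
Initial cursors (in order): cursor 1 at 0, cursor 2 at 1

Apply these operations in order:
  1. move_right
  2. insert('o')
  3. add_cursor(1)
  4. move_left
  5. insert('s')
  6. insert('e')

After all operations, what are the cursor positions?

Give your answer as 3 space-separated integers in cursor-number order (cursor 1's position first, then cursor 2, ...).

Answer: 5 9 2

Derivation:
After op 1 (move_right): buffer="cbbbtgf" (len 7), cursors c1@1 c2@2, authorship .......
After op 2 (insert('o')): buffer="cobobbtgf" (len 9), cursors c1@2 c2@4, authorship .1.2.....
After op 3 (add_cursor(1)): buffer="cobobbtgf" (len 9), cursors c3@1 c1@2 c2@4, authorship .1.2.....
After op 4 (move_left): buffer="cobobbtgf" (len 9), cursors c3@0 c1@1 c2@3, authorship .1.2.....
After op 5 (insert('s')): buffer="scsobsobbtgf" (len 12), cursors c3@1 c1@3 c2@6, authorship 3.11.22.....
After op 6 (insert('e')): buffer="secseobseobbtgf" (len 15), cursors c3@2 c1@5 c2@9, authorship 33.111.222.....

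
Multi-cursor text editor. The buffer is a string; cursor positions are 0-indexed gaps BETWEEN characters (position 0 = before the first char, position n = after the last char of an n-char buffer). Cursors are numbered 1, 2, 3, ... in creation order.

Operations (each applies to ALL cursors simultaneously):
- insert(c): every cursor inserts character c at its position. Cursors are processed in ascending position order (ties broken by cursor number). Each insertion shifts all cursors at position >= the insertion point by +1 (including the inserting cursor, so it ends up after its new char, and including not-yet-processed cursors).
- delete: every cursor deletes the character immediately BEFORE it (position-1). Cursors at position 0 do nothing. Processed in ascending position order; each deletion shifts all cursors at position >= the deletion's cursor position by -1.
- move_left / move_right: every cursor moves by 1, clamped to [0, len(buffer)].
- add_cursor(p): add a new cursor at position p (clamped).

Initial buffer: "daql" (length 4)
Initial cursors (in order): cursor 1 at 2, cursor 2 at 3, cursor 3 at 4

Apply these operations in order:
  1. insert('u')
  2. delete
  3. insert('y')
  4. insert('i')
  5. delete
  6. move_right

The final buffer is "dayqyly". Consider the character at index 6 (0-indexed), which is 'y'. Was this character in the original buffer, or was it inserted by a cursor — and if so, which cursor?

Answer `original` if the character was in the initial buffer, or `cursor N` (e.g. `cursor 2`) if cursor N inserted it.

After op 1 (insert('u')): buffer="dauqulu" (len 7), cursors c1@3 c2@5 c3@7, authorship ..1.2.3
After op 2 (delete): buffer="daql" (len 4), cursors c1@2 c2@3 c3@4, authorship ....
After op 3 (insert('y')): buffer="dayqyly" (len 7), cursors c1@3 c2@5 c3@7, authorship ..1.2.3
After op 4 (insert('i')): buffer="dayiqyilyi" (len 10), cursors c1@4 c2@7 c3@10, authorship ..11.22.33
After op 5 (delete): buffer="dayqyly" (len 7), cursors c1@3 c2@5 c3@7, authorship ..1.2.3
After op 6 (move_right): buffer="dayqyly" (len 7), cursors c1@4 c2@6 c3@7, authorship ..1.2.3
Authorship (.=original, N=cursor N): . . 1 . 2 . 3
Index 6: author = 3

Answer: cursor 3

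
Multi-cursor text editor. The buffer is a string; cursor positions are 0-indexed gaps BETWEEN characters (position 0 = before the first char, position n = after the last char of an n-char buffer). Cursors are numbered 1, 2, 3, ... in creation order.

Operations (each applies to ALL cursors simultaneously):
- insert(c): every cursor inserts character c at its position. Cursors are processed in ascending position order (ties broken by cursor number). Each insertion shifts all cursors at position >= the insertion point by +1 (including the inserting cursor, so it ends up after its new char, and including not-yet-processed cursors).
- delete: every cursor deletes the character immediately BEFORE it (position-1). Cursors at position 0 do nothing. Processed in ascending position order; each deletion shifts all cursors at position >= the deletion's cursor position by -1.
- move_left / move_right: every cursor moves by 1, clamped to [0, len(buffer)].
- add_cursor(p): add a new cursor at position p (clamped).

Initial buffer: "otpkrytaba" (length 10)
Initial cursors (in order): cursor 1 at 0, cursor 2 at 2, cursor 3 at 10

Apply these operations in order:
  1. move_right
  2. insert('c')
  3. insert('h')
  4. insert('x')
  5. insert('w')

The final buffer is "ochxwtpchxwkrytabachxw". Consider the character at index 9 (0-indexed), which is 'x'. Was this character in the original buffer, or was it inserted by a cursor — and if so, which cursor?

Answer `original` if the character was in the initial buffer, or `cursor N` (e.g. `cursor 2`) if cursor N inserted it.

Answer: cursor 2

Derivation:
After op 1 (move_right): buffer="otpkrytaba" (len 10), cursors c1@1 c2@3 c3@10, authorship ..........
After op 2 (insert('c')): buffer="octpckrytabac" (len 13), cursors c1@2 c2@5 c3@13, authorship .1..2.......3
After op 3 (insert('h')): buffer="ochtpchkrytabach" (len 16), cursors c1@3 c2@7 c3@16, authorship .11..22.......33
After op 4 (insert('x')): buffer="ochxtpchxkrytabachx" (len 19), cursors c1@4 c2@9 c3@19, authorship .111..222.......333
After op 5 (insert('w')): buffer="ochxwtpchxwkrytabachxw" (len 22), cursors c1@5 c2@11 c3@22, authorship .1111..2222.......3333
Authorship (.=original, N=cursor N): . 1 1 1 1 . . 2 2 2 2 . . . . . . . 3 3 3 3
Index 9: author = 2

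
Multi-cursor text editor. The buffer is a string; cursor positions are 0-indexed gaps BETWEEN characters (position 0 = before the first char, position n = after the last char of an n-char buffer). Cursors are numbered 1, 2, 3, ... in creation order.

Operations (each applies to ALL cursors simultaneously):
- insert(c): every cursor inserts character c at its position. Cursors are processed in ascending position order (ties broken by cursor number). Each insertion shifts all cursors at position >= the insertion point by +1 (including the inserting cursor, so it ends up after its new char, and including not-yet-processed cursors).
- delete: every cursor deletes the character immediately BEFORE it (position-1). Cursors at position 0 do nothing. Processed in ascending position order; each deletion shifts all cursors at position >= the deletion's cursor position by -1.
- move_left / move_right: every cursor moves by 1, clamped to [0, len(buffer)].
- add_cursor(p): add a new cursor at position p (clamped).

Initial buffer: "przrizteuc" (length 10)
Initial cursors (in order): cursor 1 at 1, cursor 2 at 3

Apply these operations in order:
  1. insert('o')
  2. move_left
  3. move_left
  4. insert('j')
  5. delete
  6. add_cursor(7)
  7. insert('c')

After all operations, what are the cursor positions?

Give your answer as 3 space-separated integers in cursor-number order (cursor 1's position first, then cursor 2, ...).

After op 1 (insert('o')): buffer="porzorizteuc" (len 12), cursors c1@2 c2@5, authorship .1..2.......
After op 2 (move_left): buffer="porzorizteuc" (len 12), cursors c1@1 c2@4, authorship .1..2.......
After op 3 (move_left): buffer="porzorizteuc" (len 12), cursors c1@0 c2@3, authorship .1..2.......
After op 4 (insert('j')): buffer="jporjzorizteuc" (len 14), cursors c1@1 c2@5, authorship 1.1.2.2.......
After op 5 (delete): buffer="porzorizteuc" (len 12), cursors c1@0 c2@3, authorship .1..2.......
After op 6 (add_cursor(7)): buffer="porzorizteuc" (len 12), cursors c1@0 c2@3 c3@7, authorship .1..2.......
After op 7 (insert('c')): buffer="cporczoriczteuc" (len 15), cursors c1@1 c2@5 c3@10, authorship 1.1.2.2..3.....

Answer: 1 5 10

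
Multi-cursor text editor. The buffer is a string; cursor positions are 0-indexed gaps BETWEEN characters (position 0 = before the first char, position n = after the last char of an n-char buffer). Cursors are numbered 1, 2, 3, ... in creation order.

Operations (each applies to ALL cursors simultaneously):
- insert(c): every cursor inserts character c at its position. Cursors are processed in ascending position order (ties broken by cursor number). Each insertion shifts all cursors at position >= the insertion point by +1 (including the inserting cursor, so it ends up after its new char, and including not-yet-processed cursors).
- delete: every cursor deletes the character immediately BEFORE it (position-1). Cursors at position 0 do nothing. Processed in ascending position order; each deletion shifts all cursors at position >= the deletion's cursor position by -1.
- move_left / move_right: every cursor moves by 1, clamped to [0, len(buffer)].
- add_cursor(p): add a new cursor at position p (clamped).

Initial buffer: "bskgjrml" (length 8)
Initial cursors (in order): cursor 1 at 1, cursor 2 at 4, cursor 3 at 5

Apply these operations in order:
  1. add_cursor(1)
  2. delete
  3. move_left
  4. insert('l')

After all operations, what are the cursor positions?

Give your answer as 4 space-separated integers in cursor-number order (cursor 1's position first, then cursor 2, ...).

After op 1 (add_cursor(1)): buffer="bskgjrml" (len 8), cursors c1@1 c4@1 c2@4 c3@5, authorship ........
After op 2 (delete): buffer="skrml" (len 5), cursors c1@0 c4@0 c2@2 c3@2, authorship .....
After op 3 (move_left): buffer="skrml" (len 5), cursors c1@0 c4@0 c2@1 c3@1, authorship .....
After op 4 (insert('l')): buffer="llsllkrml" (len 9), cursors c1@2 c4@2 c2@5 c3@5, authorship 14.23....

Answer: 2 5 5 2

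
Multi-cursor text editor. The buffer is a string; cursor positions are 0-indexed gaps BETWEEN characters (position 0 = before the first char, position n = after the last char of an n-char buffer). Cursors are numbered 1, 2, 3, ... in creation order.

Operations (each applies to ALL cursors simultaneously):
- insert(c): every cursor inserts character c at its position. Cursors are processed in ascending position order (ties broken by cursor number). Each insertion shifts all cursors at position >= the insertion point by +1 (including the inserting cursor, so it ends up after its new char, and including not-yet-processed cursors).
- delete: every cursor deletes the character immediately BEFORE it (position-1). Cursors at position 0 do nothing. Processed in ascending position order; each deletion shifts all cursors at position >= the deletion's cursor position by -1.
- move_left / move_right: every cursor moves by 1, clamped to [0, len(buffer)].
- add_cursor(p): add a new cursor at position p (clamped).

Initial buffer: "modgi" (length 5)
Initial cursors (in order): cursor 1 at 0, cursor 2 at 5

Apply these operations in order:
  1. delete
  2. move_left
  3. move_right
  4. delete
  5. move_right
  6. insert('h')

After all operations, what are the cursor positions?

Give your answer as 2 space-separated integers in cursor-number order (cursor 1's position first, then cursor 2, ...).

After op 1 (delete): buffer="modg" (len 4), cursors c1@0 c2@4, authorship ....
After op 2 (move_left): buffer="modg" (len 4), cursors c1@0 c2@3, authorship ....
After op 3 (move_right): buffer="modg" (len 4), cursors c1@1 c2@4, authorship ....
After op 4 (delete): buffer="od" (len 2), cursors c1@0 c2@2, authorship ..
After op 5 (move_right): buffer="od" (len 2), cursors c1@1 c2@2, authorship ..
After op 6 (insert('h')): buffer="ohdh" (len 4), cursors c1@2 c2@4, authorship .1.2

Answer: 2 4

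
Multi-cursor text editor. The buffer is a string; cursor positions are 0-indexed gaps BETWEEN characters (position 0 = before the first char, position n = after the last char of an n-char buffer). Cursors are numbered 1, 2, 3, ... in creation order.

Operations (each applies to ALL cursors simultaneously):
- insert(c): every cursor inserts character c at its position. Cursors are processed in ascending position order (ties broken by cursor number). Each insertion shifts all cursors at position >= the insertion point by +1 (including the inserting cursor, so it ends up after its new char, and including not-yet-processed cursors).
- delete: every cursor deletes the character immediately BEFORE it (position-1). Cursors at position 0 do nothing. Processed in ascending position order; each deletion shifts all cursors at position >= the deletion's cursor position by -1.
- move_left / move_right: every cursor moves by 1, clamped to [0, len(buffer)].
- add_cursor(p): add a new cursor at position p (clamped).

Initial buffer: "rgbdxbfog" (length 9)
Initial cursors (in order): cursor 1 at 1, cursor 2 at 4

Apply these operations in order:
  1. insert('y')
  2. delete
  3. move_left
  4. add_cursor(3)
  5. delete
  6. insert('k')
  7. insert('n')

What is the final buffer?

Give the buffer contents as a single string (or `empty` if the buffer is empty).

Answer: knrkknndxbfog

Derivation:
After op 1 (insert('y')): buffer="rygbdyxbfog" (len 11), cursors c1@2 c2@6, authorship .1...2.....
After op 2 (delete): buffer="rgbdxbfog" (len 9), cursors c1@1 c2@4, authorship .........
After op 3 (move_left): buffer="rgbdxbfog" (len 9), cursors c1@0 c2@3, authorship .........
After op 4 (add_cursor(3)): buffer="rgbdxbfog" (len 9), cursors c1@0 c2@3 c3@3, authorship .........
After op 5 (delete): buffer="rdxbfog" (len 7), cursors c1@0 c2@1 c3@1, authorship .......
After op 6 (insert('k')): buffer="krkkdxbfog" (len 10), cursors c1@1 c2@4 c3@4, authorship 1.23......
After op 7 (insert('n')): buffer="knrkknndxbfog" (len 13), cursors c1@2 c2@7 c3@7, authorship 11.2323......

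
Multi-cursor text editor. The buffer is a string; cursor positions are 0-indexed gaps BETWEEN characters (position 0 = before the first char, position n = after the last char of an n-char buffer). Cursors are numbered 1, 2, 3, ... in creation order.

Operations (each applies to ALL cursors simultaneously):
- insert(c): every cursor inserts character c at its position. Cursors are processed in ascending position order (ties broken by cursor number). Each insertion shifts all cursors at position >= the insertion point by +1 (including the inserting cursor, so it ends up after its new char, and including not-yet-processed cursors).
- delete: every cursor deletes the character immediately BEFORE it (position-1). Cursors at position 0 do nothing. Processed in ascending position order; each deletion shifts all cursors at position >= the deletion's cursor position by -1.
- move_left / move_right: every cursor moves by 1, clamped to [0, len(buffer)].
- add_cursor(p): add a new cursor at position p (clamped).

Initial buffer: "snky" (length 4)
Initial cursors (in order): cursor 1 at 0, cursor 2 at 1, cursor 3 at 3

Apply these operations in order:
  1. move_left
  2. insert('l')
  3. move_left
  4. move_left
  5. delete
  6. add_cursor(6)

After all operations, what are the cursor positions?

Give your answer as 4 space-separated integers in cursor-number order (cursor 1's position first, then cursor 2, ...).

Answer: 0 0 2 6

Derivation:
After op 1 (move_left): buffer="snky" (len 4), cursors c1@0 c2@0 c3@2, authorship ....
After op 2 (insert('l')): buffer="llsnlky" (len 7), cursors c1@2 c2@2 c3@5, authorship 12..3..
After op 3 (move_left): buffer="llsnlky" (len 7), cursors c1@1 c2@1 c3@4, authorship 12..3..
After op 4 (move_left): buffer="llsnlky" (len 7), cursors c1@0 c2@0 c3@3, authorship 12..3..
After op 5 (delete): buffer="llnlky" (len 6), cursors c1@0 c2@0 c3@2, authorship 12.3..
After op 6 (add_cursor(6)): buffer="llnlky" (len 6), cursors c1@0 c2@0 c3@2 c4@6, authorship 12.3..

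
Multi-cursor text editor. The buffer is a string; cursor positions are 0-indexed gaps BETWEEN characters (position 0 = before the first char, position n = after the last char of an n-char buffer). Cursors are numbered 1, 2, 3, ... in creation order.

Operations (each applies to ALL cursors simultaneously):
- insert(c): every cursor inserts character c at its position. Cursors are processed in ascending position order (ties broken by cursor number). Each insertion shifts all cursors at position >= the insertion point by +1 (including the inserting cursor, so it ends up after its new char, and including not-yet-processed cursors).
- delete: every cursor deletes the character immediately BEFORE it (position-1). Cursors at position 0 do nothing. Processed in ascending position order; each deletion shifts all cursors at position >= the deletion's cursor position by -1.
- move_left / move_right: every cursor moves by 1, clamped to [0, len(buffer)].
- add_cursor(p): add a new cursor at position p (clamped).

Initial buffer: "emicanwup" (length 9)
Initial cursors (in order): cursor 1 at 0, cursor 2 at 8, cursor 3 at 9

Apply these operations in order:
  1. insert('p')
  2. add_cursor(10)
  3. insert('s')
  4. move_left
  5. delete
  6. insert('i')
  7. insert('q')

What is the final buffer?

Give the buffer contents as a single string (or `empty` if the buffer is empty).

After op 1 (insert('p')): buffer="pemicanwuppp" (len 12), cursors c1@1 c2@10 c3@12, authorship 1........2.3
After op 2 (add_cursor(10)): buffer="pemicanwuppp" (len 12), cursors c1@1 c2@10 c4@10 c3@12, authorship 1........2.3
After op 3 (insert('s')): buffer="psemicanwupsspps" (len 16), cursors c1@2 c2@13 c4@13 c3@16, authorship 11........224.33
After op 4 (move_left): buffer="psemicanwupsspps" (len 16), cursors c1@1 c2@12 c4@12 c3@15, authorship 11........224.33
After op 5 (delete): buffer="semicanwusps" (len 12), cursors c1@0 c2@9 c4@9 c3@11, authorship 1........4.3
After op 6 (insert('i')): buffer="isemicanwuiispis" (len 16), cursors c1@1 c2@12 c4@12 c3@15, authorship 11........244.33
After op 7 (insert('q')): buffer="iqsemicanwuiiqqspiqs" (len 20), cursors c1@2 c2@15 c4@15 c3@19, authorship 111........24244.333

Answer: iqsemicanwuiiqqspiqs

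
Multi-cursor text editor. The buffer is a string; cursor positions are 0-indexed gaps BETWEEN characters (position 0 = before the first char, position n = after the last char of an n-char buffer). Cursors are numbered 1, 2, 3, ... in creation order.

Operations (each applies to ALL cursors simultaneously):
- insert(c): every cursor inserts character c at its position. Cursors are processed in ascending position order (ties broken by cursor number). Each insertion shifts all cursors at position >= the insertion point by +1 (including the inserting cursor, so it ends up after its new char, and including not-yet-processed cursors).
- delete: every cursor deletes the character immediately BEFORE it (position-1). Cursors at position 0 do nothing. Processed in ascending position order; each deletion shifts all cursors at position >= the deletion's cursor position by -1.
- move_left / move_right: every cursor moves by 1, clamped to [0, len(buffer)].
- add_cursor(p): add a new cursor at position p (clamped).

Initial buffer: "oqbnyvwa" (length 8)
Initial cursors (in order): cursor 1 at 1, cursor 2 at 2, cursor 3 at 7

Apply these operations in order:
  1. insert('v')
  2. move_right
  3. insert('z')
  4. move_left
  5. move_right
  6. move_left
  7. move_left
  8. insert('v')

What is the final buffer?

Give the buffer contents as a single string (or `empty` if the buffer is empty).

After op 1 (insert('v')): buffer="ovqvbnyvwva" (len 11), cursors c1@2 c2@4 c3@10, authorship .1.2.....3.
After op 2 (move_right): buffer="ovqvbnyvwva" (len 11), cursors c1@3 c2@5 c3@11, authorship .1.2.....3.
After op 3 (insert('z')): buffer="ovqzvbznyvwvaz" (len 14), cursors c1@4 c2@7 c3@14, authorship .1.12.2....3.3
After op 4 (move_left): buffer="ovqzvbznyvwvaz" (len 14), cursors c1@3 c2@6 c3@13, authorship .1.12.2....3.3
After op 5 (move_right): buffer="ovqzvbznyvwvaz" (len 14), cursors c1@4 c2@7 c3@14, authorship .1.12.2....3.3
After op 6 (move_left): buffer="ovqzvbznyvwvaz" (len 14), cursors c1@3 c2@6 c3@13, authorship .1.12.2....3.3
After op 7 (move_left): buffer="ovqzvbznyvwvaz" (len 14), cursors c1@2 c2@5 c3@12, authorship .1.12.2....3.3
After op 8 (insert('v')): buffer="ovvqzvvbznyvwvvaz" (len 17), cursors c1@3 c2@7 c3@15, authorship .11.122.2....33.3

Answer: ovvqzvvbznyvwvvaz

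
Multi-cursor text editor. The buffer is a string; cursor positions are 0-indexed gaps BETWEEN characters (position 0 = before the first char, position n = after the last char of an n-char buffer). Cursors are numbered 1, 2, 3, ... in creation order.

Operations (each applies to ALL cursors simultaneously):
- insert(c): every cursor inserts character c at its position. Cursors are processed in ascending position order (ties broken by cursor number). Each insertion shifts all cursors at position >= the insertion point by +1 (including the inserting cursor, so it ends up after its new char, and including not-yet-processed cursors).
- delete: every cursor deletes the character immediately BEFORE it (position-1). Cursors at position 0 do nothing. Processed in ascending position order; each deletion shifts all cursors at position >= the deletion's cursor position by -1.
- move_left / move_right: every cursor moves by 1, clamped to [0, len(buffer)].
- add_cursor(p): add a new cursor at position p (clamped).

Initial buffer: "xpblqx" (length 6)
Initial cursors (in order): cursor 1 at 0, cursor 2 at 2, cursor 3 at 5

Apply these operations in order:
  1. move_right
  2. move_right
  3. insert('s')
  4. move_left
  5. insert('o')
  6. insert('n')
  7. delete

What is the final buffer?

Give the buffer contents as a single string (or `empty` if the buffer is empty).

Answer: xposblosqxos

Derivation:
After op 1 (move_right): buffer="xpblqx" (len 6), cursors c1@1 c2@3 c3@6, authorship ......
After op 2 (move_right): buffer="xpblqx" (len 6), cursors c1@2 c2@4 c3@6, authorship ......
After op 3 (insert('s')): buffer="xpsblsqxs" (len 9), cursors c1@3 c2@6 c3@9, authorship ..1..2..3
After op 4 (move_left): buffer="xpsblsqxs" (len 9), cursors c1@2 c2@5 c3@8, authorship ..1..2..3
After op 5 (insert('o')): buffer="xposblosqxos" (len 12), cursors c1@3 c2@7 c3@11, authorship ..11..22..33
After op 6 (insert('n')): buffer="xponsblonsqxons" (len 15), cursors c1@4 c2@9 c3@14, authorship ..111..222..333
After op 7 (delete): buffer="xposblosqxos" (len 12), cursors c1@3 c2@7 c3@11, authorship ..11..22..33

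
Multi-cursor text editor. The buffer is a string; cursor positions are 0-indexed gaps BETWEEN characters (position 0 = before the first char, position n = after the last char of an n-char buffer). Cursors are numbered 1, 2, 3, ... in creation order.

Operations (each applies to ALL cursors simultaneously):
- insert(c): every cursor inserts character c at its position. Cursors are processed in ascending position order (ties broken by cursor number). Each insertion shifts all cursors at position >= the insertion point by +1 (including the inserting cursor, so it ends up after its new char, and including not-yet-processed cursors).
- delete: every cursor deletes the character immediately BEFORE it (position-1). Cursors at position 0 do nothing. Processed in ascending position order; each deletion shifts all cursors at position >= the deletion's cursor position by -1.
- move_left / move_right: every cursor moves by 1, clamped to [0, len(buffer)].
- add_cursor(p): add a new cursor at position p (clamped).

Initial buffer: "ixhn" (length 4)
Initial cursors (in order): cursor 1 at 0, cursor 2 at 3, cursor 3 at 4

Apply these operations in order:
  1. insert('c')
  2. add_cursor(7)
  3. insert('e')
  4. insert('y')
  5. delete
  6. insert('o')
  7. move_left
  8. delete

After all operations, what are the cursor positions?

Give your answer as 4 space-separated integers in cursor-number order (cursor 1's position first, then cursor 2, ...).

After op 1 (insert('c')): buffer="cixhcnc" (len 7), cursors c1@1 c2@5 c3@7, authorship 1...2.3
After op 2 (add_cursor(7)): buffer="cixhcnc" (len 7), cursors c1@1 c2@5 c3@7 c4@7, authorship 1...2.3
After op 3 (insert('e')): buffer="ceixhcencee" (len 11), cursors c1@2 c2@7 c3@11 c4@11, authorship 11...22.334
After op 4 (insert('y')): buffer="ceyixhceynceeyy" (len 15), cursors c1@3 c2@9 c3@15 c4@15, authorship 111...222.33434
After op 5 (delete): buffer="ceixhcencee" (len 11), cursors c1@2 c2@7 c3@11 c4@11, authorship 11...22.334
After op 6 (insert('o')): buffer="ceoixhceonceeoo" (len 15), cursors c1@3 c2@9 c3@15 c4@15, authorship 111...222.33434
After op 7 (move_left): buffer="ceoixhceonceeoo" (len 15), cursors c1@2 c2@8 c3@14 c4@14, authorship 111...222.33434
After op 8 (delete): buffer="coixhconceo" (len 11), cursors c1@1 c2@6 c3@10 c4@10, authorship 11...22.334

Answer: 1 6 10 10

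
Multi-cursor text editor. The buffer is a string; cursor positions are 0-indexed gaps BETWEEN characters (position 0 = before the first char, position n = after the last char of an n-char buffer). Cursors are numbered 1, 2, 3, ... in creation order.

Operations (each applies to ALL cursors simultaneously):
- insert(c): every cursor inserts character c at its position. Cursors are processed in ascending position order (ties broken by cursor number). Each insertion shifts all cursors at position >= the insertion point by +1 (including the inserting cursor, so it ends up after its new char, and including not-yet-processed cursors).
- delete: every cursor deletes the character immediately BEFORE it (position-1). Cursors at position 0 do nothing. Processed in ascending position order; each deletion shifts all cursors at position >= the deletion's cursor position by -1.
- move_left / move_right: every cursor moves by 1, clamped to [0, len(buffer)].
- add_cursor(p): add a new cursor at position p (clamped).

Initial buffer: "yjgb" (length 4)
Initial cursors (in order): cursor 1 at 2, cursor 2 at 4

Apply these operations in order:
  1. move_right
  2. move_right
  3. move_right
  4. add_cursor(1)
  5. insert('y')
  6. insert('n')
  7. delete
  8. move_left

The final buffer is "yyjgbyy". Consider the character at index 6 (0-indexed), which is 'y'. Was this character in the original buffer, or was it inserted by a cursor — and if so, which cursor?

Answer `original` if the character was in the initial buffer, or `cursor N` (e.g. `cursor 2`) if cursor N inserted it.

After op 1 (move_right): buffer="yjgb" (len 4), cursors c1@3 c2@4, authorship ....
After op 2 (move_right): buffer="yjgb" (len 4), cursors c1@4 c2@4, authorship ....
After op 3 (move_right): buffer="yjgb" (len 4), cursors c1@4 c2@4, authorship ....
After op 4 (add_cursor(1)): buffer="yjgb" (len 4), cursors c3@1 c1@4 c2@4, authorship ....
After op 5 (insert('y')): buffer="yyjgbyy" (len 7), cursors c3@2 c1@7 c2@7, authorship .3...12
After op 6 (insert('n')): buffer="yynjgbyynn" (len 10), cursors c3@3 c1@10 c2@10, authorship .33...1212
After op 7 (delete): buffer="yyjgbyy" (len 7), cursors c3@2 c1@7 c2@7, authorship .3...12
After op 8 (move_left): buffer="yyjgbyy" (len 7), cursors c3@1 c1@6 c2@6, authorship .3...12
Authorship (.=original, N=cursor N): . 3 . . . 1 2
Index 6: author = 2

Answer: cursor 2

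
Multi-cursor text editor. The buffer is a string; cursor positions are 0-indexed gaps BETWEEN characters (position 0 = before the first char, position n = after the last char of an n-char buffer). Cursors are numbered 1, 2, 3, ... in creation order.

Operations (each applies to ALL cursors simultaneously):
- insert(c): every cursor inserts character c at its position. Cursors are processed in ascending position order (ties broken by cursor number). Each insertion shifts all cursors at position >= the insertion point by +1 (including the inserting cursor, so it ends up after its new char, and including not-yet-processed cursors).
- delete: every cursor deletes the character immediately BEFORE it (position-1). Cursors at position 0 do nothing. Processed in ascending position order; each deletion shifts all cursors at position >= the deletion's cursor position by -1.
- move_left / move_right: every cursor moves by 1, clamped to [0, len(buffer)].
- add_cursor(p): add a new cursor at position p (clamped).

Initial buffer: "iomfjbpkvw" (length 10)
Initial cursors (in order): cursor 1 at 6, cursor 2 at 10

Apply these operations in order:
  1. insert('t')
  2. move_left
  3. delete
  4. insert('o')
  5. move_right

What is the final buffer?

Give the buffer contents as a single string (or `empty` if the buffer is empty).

After op 1 (insert('t')): buffer="iomfjbtpkvwt" (len 12), cursors c1@7 c2@12, authorship ......1....2
After op 2 (move_left): buffer="iomfjbtpkvwt" (len 12), cursors c1@6 c2@11, authorship ......1....2
After op 3 (delete): buffer="iomfjtpkvt" (len 10), cursors c1@5 c2@9, authorship .....1...2
After op 4 (insert('o')): buffer="iomfjotpkvot" (len 12), cursors c1@6 c2@11, authorship .....11...22
After op 5 (move_right): buffer="iomfjotpkvot" (len 12), cursors c1@7 c2@12, authorship .....11...22

Answer: iomfjotpkvot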